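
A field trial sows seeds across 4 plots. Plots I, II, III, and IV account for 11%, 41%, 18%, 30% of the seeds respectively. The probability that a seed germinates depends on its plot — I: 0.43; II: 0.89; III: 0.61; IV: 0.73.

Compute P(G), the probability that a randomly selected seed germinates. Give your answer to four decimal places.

P(G) ≈ 0.7410

Using total probability over the partition,
P(G) = P(G|I)·P(I) + P(G|II)·P(II) + P(G|III)·P(III) + P(G|IV)·P(IV)
      = 0.43·0.11 + 0.89·0.41 + 0.61·0.18 + 0.73·0.3
      = 0.0473 + 0.3649 + 0.1098 + 0.219 = 0.741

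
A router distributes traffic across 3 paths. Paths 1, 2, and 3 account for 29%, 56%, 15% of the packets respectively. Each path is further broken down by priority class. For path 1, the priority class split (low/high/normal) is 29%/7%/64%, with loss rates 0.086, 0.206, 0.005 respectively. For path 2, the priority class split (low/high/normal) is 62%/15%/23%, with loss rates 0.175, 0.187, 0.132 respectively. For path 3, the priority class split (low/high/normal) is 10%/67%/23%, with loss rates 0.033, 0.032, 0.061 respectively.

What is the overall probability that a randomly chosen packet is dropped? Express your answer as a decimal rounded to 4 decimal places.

P(L|1) = 0.29·0.086 + 0.07·0.206 + 0.64·0.005 = 0.02494 + 0.01442 + 0.0032 = 0.04256
P(L|2) = 0.62·0.175 + 0.15·0.187 + 0.23·0.132 = 0.1085 + 0.02805 + 0.03036 = 0.16691
P(L|3) = 0.1·0.033 + 0.67·0.032 + 0.23·0.061 = 0.0033 + 0.02144 + 0.01403 = 0.03877
Then overall,
P(L) = 0.29·0.04256 + 0.56·0.16691 + 0.15·0.03877
      = 0.0123424 + 0.0934696 + 0.0058155 = 0.1116275

P(L) ≈ 0.1116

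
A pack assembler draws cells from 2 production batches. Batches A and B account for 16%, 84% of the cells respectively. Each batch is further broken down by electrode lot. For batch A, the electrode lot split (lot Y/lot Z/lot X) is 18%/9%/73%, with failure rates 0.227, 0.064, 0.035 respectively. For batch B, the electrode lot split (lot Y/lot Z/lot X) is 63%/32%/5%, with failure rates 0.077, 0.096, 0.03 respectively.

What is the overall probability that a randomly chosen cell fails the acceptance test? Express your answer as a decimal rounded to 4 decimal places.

P(F|A) = 0.18·0.227 + 0.09·0.064 + 0.73·0.035 = 0.04086 + 0.00576 + 0.02555 = 0.07217
P(F|B) = 0.63·0.077 + 0.32·0.096 + 0.05·0.03 = 0.04851 + 0.03072 + 0.0015 = 0.08073
By total probability over the outer partition,
P(F) = 0.16·0.07217 + 0.84·0.08073
      = 0.0115472 + 0.0678132 = 0.0793604

0.0794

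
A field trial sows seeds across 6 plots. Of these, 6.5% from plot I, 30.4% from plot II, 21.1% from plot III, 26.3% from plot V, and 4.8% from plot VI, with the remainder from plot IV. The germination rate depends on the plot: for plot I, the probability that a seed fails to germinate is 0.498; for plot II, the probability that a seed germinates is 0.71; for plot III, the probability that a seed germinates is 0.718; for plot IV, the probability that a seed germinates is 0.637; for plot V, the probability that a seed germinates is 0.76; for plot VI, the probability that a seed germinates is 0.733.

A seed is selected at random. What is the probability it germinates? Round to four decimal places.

P(G) ≈ 0.7045

P(IV) = 1 − (0.065 + 0.304 + 0.211 + 0.263 + 0.048) = 0.109.
P(G|I) = 1 − 0.498 = 0.502.
Summing over the partition,
P(G) = P(G|I)·P(I) + P(G|II)·P(II) + P(G|III)·P(III) + P(G|IV)·P(IV) + P(G|V)·P(V) + P(G|VI)·P(VI)
      = 0.502·0.065 + 0.71·0.304 + 0.718·0.211 + 0.637·0.109 + 0.76·0.263 + 0.733·0.048
      = 0.03263 + 0.21584 + 0.151498 + 0.069433 + 0.19988 + 0.035184 = 0.704465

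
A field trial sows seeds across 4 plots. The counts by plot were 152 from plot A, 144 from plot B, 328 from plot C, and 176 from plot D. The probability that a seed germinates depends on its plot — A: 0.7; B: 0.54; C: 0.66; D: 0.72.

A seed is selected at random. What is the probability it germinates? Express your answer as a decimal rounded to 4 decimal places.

Total: 152 + 144 + 328 + 176 = 800.
P(A) = 152/800 = 0.19. P(B) = 144/800 = 0.18. P(C) = 328/800 = 0.41. P(D) = 176/800 = 0.22.
By the law of total probability,
P(G) = P(G|A)·P(A) + P(G|B)·P(B) + P(G|C)·P(C) + P(G|D)·P(D)
      = 0.7·0.19 + 0.54·0.18 + 0.66·0.41 + 0.72·0.22
      = 0.133 + 0.0972 + 0.2706 + 0.1584 = 0.6592

0.6592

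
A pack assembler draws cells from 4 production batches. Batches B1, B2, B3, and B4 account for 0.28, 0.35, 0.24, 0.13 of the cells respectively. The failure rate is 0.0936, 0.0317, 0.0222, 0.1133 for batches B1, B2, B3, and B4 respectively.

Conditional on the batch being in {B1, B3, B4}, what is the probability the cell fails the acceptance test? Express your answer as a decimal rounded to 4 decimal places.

0.0712

Let S = {B1, B3, B4}.
P(S) = 0.28 + 0.24 + 0.13 = 0.65.
P(F ∩ S) = 0.0936·0.28 + 0.0222·0.24 + 0.1133·0.13 = 0.026208 + 0.005328 + 0.014729 = 0.046265.
P(F | S) = 0.046265 / 0.65 = 0.071177…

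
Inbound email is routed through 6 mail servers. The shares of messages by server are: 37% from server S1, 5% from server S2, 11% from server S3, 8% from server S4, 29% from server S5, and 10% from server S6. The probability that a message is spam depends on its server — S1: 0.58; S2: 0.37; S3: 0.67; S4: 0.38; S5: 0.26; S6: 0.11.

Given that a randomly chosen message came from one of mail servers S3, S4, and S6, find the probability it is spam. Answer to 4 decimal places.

P(S|J) ≈ 0.3969

Let J = {S3, S4, S6}.
P(J) = 0.11 + 0.08 + 0.1 = 0.29.
P(S ∩ J) = 0.67·0.11 + 0.38·0.08 + 0.11·0.1 = 0.0737 + 0.0304 + 0.011 = 0.1151.
P(S | J) = 0.1151 / 0.29 = 0.396897…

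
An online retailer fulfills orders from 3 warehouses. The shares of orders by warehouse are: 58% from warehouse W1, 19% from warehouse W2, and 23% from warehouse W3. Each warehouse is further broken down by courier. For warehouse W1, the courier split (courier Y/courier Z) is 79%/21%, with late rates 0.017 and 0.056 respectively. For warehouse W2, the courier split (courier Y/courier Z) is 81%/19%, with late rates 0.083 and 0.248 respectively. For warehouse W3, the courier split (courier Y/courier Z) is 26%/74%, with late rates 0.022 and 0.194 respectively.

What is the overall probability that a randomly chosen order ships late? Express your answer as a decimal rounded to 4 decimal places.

P(L) ≈ 0.0707

P(L|W1) = 0.79·0.017 + 0.21·0.056 = 0.01343 + 0.01176 = 0.02519
P(L|W2) = 0.81·0.083 + 0.19·0.248 = 0.06723 + 0.04712 = 0.11435
P(L|W3) = 0.26·0.022 + 0.74·0.194 = 0.00572 + 0.14356 = 0.14928
By total probability over the outer partition,
P(L) = 0.58·0.02519 + 0.19·0.11435 + 0.23·0.14928
      = 0.0146102 + 0.0217265 + 0.0343344 = 0.0706711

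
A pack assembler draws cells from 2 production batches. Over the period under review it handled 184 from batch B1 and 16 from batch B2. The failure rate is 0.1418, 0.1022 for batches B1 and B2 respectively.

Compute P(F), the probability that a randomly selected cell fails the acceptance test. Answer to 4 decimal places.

P(F) ≈ 0.1386

Total: 184 + 16 = 200.
P(B1) = 184/200 = 0.92. P(B2) = 16/200 = 0.08.
By the law of total probability,
P(F) = P(F|B1)·P(B1) + P(F|B2)·P(B2)
      = 0.1418·0.92 + 0.1022·0.08
      = 0.130456 + 0.008176 = 0.138632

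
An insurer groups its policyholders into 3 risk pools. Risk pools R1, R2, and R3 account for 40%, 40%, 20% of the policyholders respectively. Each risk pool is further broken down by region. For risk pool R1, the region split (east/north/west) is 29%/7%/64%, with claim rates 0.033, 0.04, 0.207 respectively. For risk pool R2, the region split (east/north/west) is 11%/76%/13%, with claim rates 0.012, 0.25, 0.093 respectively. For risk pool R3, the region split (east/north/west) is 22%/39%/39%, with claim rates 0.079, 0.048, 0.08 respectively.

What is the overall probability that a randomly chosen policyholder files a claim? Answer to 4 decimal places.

P(C|R1) = 0.29·0.033 + 0.07·0.04 + 0.64·0.207 = 0.00957 + 0.0028 + 0.13248 = 0.14485
P(C|R2) = 0.11·0.012 + 0.76·0.25 + 0.13·0.093 = 0.00132 + 0.19 + 0.01209 = 0.20341
P(C|R3) = 0.22·0.079 + 0.39·0.048 + 0.39·0.08 = 0.01738 + 0.01872 + 0.0312 = 0.0673
Then overall,
P(C) = 0.4·0.14485 + 0.4·0.20341 + 0.2·0.0673
      = 0.05794 + 0.081364 + 0.01346 = 0.152764

0.1528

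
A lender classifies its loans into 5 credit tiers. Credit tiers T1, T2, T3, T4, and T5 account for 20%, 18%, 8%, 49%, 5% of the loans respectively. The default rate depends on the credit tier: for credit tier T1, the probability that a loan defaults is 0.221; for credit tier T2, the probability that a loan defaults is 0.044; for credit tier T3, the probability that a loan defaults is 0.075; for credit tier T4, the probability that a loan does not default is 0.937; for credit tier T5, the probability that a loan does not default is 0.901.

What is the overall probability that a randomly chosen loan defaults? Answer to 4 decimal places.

P(D) ≈ 0.0939

P(D|T4) = 1 − 0.937 = 0.063.
P(D|T5) = 1 − 0.901 = 0.099.
Summing over the partition,
P(D) = P(D|T1)·P(T1) + P(D|T2)·P(T2) + P(D|T3)·P(T3) + P(D|T4)·P(T4) + P(D|T5)·P(T5)
      = 0.221·0.2 + 0.044·0.18 + 0.075·0.08 + 0.063·0.49 + 0.099·0.05
      = 0.0442 + 0.00792 + 0.006 + 0.03087 + 0.00495 = 0.09394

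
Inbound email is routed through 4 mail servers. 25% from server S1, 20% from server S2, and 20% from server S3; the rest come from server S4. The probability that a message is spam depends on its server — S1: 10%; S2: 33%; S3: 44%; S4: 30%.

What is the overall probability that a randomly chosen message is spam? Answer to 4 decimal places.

0.2840

P(S4) = 1 − (0.25 + 0.2 + 0.2) = 0.35.
P(S) = P(S|S1)·P(S1) + P(S|S2)·P(S2) + P(S|S3)·P(S3) + P(S|S4)·P(S4)
      = 0.1·0.25 + 0.33·0.2 + 0.44·0.2 + 0.3·0.35
      = 0.025 + 0.066 + 0.088 + 0.105 = 0.284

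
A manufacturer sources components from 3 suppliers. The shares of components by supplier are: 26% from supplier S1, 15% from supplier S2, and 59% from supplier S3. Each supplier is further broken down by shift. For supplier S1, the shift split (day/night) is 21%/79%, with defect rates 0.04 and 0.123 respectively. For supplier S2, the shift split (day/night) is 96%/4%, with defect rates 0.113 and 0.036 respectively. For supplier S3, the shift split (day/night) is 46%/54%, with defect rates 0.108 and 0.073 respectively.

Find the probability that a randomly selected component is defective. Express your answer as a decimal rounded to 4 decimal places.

P(D) ≈ 0.0965

P(D|S1) = 0.21·0.04 + 0.79·0.123 = 0.0084 + 0.09717 = 0.10557
P(D|S2) = 0.96·0.113 + 0.04·0.036 = 0.10848 + 0.00144 = 0.10992
P(D|S3) = 0.46·0.108 + 0.54·0.073 = 0.04968 + 0.03942 = 0.0891
Then overall,
P(D) = 0.26·0.10557 + 0.15·0.10992 + 0.59·0.0891
      = 0.0274482 + 0.016488 + 0.052569 = 0.0965052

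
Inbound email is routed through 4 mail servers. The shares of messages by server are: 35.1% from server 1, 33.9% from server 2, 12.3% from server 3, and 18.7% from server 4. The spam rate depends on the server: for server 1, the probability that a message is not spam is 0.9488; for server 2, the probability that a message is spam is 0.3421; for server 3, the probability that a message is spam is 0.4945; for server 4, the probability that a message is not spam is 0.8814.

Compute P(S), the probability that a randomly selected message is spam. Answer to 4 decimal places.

P(S|1) = 1 − 0.9488 = 0.0512.
P(S|4) = 1 − 0.8814 = 0.1186.
P(S) = P(S|1)·P(1) + P(S|2)·P(2) + P(S|3)·P(3) + P(S|4)·P(4)
      = 0.0512·0.351 + 0.3421·0.339 + 0.4945·0.123 + 0.1186·0.187
      = 0.0179712 + 0.1159719 + 0.0608235 + 0.0221782 = 0.2169448

0.2169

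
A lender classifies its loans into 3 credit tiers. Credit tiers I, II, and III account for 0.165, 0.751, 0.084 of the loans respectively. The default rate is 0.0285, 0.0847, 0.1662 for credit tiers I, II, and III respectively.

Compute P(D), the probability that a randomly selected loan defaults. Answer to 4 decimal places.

By the law of total probability,
P(D) = P(D|I)·P(I) + P(D|II)·P(II) + P(D|III)·P(III)
      = 0.0285·0.165 + 0.0847·0.751 + 0.1662·0.084
      = 0.0047025 + 0.0636097 + 0.0139608 = 0.082273

0.0823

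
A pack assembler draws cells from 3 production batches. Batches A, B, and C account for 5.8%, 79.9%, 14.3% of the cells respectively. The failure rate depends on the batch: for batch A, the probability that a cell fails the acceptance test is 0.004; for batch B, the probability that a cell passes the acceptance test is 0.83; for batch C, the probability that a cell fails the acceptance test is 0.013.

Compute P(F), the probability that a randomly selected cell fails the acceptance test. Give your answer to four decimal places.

P(F|B) = 1 − 0.83 = 0.17.
By the law of total probability,
P(F) = P(F|A)·P(A) + P(F|B)·P(B) + P(F|C)·P(C)
      = 0.004·0.058 + 0.17·0.799 + 0.013·0.143
      = 0.000232 + 0.13583 + 0.001859 = 0.137921

0.1379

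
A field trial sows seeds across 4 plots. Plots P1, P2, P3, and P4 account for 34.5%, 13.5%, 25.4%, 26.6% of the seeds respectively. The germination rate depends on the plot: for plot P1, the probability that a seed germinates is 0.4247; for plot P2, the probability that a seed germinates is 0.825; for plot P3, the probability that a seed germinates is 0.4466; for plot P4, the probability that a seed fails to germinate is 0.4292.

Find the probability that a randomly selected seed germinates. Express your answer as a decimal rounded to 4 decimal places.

0.5232

P(G|P4) = 1 − 0.4292 = 0.5708.
P(G) = P(G|P1)·P(P1) + P(G|P2)·P(P2) + P(G|P3)·P(P3) + P(G|P4)·P(P4)
      = 0.4247·0.345 + 0.825·0.135 + 0.4466·0.254 + 0.5708·0.266
      = 0.1465215 + 0.111375 + 0.1134364 + 0.1518328 = 0.5231657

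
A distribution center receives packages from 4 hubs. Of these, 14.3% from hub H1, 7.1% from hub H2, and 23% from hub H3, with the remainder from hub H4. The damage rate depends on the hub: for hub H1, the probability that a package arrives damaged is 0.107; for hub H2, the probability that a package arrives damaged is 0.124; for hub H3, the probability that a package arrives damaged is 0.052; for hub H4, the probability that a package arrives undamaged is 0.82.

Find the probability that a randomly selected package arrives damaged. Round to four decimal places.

P(H4) = 1 − (0.143 + 0.071 + 0.23) = 0.556.
P(D|H4) = 1 − 0.82 = 0.18.
P(D) = P(D|H1)·P(H1) + P(D|H2)·P(H2) + P(D|H3)·P(H3) + P(D|H4)·P(H4)
      = 0.107·0.143 + 0.124·0.071 + 0.052·0.23 + 0.18·0.556
      = 0.015301 + 0.008804 + 0.01196 + 0.10008 = 0.136145

P(D) ≈ 0.1361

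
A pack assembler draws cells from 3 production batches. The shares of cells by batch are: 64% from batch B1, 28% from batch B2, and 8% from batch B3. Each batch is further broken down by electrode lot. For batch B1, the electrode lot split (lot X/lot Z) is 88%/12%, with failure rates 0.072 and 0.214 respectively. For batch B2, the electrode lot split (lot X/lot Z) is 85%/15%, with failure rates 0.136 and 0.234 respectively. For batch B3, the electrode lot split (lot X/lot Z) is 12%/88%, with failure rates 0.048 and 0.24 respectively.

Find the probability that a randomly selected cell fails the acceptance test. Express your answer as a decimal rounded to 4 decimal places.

P(F) ≈ 0.1165

P(F|B1) = 0.88·0.072 + 0.12·0.214 = 0.06336 + 0.02568 = 0.08904
P(F|B2) = 0.85·0.136 + 0.15·0.234 = 0.1156 + 0.0351 = 0.1507
P(F|B3) = 0.12·0.048 + 0.88·0.24 = 0.00576 + 0.2112 = 0.21696
By total probability over the outer partition,
P(F) = 0.64·0.08904 + 0.28·0.1507 + 0.08·0.21696
      = 0.0569856 + 0.042196 + 0.0173568 = 0.1165384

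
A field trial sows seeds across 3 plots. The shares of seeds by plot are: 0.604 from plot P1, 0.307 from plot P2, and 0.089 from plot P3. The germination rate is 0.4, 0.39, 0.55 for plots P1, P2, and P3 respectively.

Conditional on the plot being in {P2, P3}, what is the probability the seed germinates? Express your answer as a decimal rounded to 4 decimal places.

Let S = {P2, P3}.
P(S) = 0.307 + 0.089 = 0.396.
P(G ∩ S) = 0.39·0.307 + 0.55·0.089 = 0.11973 + 0.04895 = 0.16868.
P(G | S) = 0.16868 / 0.396 = 0.425960…

0.4260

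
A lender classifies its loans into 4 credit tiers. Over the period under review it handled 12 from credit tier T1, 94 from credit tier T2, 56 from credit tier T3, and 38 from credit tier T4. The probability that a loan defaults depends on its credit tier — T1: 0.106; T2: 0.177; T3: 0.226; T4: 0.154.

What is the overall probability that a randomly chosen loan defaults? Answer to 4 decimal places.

Total: 12 + 94 + 56 + 38 = 200.
P(T1) = 12/200 = 0.06. P(T2) = 94/200 = 0.47. P(T3) = 56/200 = 0.28. P(T4) = 38/200 = 0.19.
P(D) = P(D|T1)·P(T1) + P(D|T2)·P(T2) + P(D|T3)·P(T3) + P(D|T4)·P(T4)
      = 0.106·0.06 + 0.177·0.47 + 0.226·0.28 + 0.154·0.19
      = 0.00636 + 0.08319 + 0.06328 + 0.02926 = 0.18209

0.1821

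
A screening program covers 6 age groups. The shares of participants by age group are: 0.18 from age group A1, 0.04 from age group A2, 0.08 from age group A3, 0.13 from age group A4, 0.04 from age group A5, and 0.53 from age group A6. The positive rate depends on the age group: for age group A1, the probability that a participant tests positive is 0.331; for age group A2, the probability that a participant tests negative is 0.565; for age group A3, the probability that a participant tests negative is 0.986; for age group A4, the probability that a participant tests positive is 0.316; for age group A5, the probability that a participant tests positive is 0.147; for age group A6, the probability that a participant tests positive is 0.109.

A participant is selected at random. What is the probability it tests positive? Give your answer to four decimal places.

0.1828

P(T|A2) = 1 − 0.565 = 0.435.
P(T|A3) = 1 − 0.986 = 0.014.
P(T) = P(T|A1)·P(A1) + P(T|A2)·P(A2) + P(T|A3)·P(A3) + P(T|A4)·P(A4) + P(T|A5)·P(A5) + P(T|A6)·P(A6)
      = 0.331·0.18 + 0.435·0.04 + 0.014·0.08 + 0.316·0.13 + 0.147·0.04 + 0.109·0.53
      = 0.05958 + 0.0174 + 0.00112 + 0.04108 + 0.00588 + 0.05777 = 0.18283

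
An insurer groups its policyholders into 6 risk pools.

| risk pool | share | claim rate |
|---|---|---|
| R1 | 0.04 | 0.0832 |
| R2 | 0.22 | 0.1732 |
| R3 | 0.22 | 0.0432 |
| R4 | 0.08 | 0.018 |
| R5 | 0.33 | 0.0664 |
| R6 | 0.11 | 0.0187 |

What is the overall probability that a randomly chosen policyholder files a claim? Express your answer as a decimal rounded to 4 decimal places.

Using total probability over the partition,
P(C) = P(C|R1)·P(R1) + P(C|R2)·P(R2) + P(C|R3)·P(R3) + P(C|R4)·P(R4) + P(C|R5)·P(R5) + P(C|R6)·P(R6)
      = 0.0832·0.04 + 0.1732·0.22 + 0.0432·0.22 + 0.018·0.08 + 0.0664·0.33 + 0.0187·0.11
      = 0.003328 + 0.038104 + 0.009504 + 0.00144 + 0.021912 + 0.002057 = 0.076345

0.0763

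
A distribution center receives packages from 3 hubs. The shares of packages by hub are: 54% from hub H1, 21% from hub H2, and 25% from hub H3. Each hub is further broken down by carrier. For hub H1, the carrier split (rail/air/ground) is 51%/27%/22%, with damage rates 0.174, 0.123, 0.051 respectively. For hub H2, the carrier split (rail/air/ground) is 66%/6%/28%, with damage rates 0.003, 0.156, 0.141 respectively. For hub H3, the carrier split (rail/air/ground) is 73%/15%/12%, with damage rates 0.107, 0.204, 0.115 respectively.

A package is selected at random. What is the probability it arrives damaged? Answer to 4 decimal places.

P(D|H1) = 0.51·0.174 + 0.27·0.123 + 0.22·0.051 = 0.08874 + 0.03321 + 0.01122 = 0.13317
P(D|H2) = 0.66·0.003 + 0.06·0.156 + 0.28·0.141 = 0.00198 + 0.00936 + 0.03948 = 0.05082
P(D|H3) = 0.73·0.107 + 0.15·0.204 + 0.12·0.115 = 0.07811 + 0.0306 + 0.0138 = 0.12251
By total probability over the outer partition,
P(D) = 0.54·0.13317 + 0.21·0.05082 + 0.25·0.12251
      = 0.0719118 + 0.0106722 + 0.0306275 = 0.1132115

P(D) ≈ 0.1132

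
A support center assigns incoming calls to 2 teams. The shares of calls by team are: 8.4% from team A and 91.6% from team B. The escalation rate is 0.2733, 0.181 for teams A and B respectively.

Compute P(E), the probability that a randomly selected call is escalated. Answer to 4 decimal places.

Using total probability over the partition,
P(E) = P(E|A)·P(A) + P(E|B)·P(B)
      = 0.2733·0.084 + 0.181·0.916
      = 0.0229572 + 0.165796 = 0.1887532

P(E) ≈ 0.1888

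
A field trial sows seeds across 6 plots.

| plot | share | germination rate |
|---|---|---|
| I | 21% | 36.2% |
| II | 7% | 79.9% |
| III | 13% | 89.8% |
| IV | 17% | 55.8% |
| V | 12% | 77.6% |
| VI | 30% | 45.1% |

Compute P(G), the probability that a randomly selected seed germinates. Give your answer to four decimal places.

P(G) = P(G|I)·P(I) + P(G|II)·P(II) + P(G|III)·P(III) + P(G|IV)·P(IV) + P(G|V)·P(V) + P(G|VI)·P(VI)
      = 0.362·0.21 + 0.799·0.07 + 0.898·0.13 + 0.558·0.17 + 0.776·0.12 + 0.451·0.3
      = 0.07602 + 0.05593 + 0.11674 + 0.09486 + 0.09312 + 0.1353 = 0.57197

0.5720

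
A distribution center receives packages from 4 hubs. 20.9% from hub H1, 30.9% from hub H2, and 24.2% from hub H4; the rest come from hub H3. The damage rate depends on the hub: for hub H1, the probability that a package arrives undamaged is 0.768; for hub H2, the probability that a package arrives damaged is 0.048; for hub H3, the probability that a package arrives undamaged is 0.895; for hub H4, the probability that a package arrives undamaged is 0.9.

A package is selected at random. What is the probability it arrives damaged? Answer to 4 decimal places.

0.1127

P(H3) = 1 − (0.209 + 0.309 + 0.242) = 0.24.
P(D|H1) = 1 − 0.768 = 0.232.
P(D|H3) = 1 − 0.895 = 0.105.
P(D|H4) = 1 − 0.9 = 0.1.
P(D) = P(D|H1)·P(H1) + P(D|H2)·P(H2) + P(D|H3)·P(H3) + P(D|H4)·P(H4)
      = 0.232·0.209 + 0.048·0.309 + 0.105·0.24 + 0.1·0.242
      = 0.048488 + 0.014832 + 0.0252 + 0.0242 = 0.11272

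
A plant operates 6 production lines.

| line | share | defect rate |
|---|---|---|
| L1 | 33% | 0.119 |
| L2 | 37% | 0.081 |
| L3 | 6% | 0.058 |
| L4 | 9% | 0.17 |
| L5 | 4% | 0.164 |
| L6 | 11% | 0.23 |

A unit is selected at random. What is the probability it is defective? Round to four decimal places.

P(D) = P(D|L1)·P(L1) + P(D|L2)·P(L2) + P(D|L3)·P(L3) + P(D|L4)·P(L4) + P(D|L5)·P(L5) + P(D|L6)·P(L6)
      = 0.119·0.33 + 0.081·0.37 + 0.058·0.06 + 0.17·0.09 + 0.164·0.04 + 0.23·0.11
      = 0.03927 + 0.02997 + 0.00348 + 0.0153 + 0.00656 + 0.0253 = 0.11988

P(D) ≈ 0.1199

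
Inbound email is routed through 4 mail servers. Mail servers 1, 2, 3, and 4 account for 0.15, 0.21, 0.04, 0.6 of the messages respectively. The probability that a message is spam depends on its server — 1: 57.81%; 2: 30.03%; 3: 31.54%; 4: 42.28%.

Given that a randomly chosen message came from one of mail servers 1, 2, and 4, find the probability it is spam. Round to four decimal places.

Let J = {1, 2, 4}.
P(J) = 0.15 + 0.21 + 0.6 = 0.96.
P(S ∩ J) = 0.5781·0.15 + 0.3003·0.21 + 0.4228·0.6 = 0.086715 + 0.063063 + 0.25368 = 0.403458.
P(S | J) = 0.403458 / 0.96 = 0.420269…

0.4203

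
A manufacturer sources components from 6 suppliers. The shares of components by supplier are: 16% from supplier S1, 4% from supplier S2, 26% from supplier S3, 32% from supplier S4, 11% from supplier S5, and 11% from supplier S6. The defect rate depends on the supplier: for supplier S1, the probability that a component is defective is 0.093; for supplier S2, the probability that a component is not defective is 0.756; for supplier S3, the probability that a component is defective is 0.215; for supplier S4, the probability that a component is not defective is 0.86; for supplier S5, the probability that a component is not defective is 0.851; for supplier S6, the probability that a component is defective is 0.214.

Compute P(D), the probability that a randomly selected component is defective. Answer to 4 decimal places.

P(D) ≈ 0.1653

P(D|S2) = 1 − 0.756 = 0.244.
P(D|S4) = 1 − 0.86 = 0.14.
P(D|S5) = 1 − 0.851 = 0.149.
Using total probability over the partition,
P(D) = P(D|S1)·P(S1) + P(D|S2)·P(S2) + P(D|S3)·P(S3) + P(D|S4)·P(S4) + P(D|S5)·P(S5) + P(D|S6)·P(S6)
      = 0.093·0.16 + 0.244·0.04 + 0.215·0.26 + 0.14·0.32 + 0.149·0.11 + 0.214·0.11
      = 0.01488 + 0.00976 + 0.0559 + 0.0448 + 0.01639 + 0.02354 = 0.16527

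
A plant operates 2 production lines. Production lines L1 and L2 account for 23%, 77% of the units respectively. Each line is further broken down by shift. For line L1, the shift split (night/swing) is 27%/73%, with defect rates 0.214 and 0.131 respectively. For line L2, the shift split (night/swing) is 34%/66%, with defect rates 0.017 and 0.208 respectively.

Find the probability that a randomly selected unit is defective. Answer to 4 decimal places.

P(D|L1) = 0.27·0.214 + 0.73·0.131 = 0.05778 + 0.09563 = 0.15341
P(D|L2) = 0.34·0.017 + 0.66·0.208 = 0.00578 + 0.13728 = 0.14306
Then overall,
P(D) = 0.23·0.15341 + 0.77·0.14306
      = 0.0352843 + 0.1101562 = 0.1454405

P(D) ≈ 0.1454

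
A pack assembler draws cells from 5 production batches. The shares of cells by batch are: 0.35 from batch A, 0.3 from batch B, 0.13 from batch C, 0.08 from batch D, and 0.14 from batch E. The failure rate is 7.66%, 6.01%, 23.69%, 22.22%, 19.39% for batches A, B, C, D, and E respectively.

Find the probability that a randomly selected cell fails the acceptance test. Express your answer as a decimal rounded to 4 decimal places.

0.1206

P(F) = P(F|A)·P(A) + P(F|B)·P(B) + P(F|C)·P(C) + P(F|D)·P(D) + P(F|E)·P(E)
      = 0.0766·0.35 + 0.0601·0.3 + 0.2369·0.13 + 0.2222·0.08 + 0.1939·0.14
      = 0.02681 + 0.01803 + 0.030797 + 0.017776 + 0.027146 = 0.120559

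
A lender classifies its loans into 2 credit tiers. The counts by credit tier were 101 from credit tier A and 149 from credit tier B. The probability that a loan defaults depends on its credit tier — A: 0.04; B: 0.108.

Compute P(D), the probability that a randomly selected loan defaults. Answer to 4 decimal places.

P(D) ≈ 0.0805

Total: 101 + 149 = 250.
P(A) = 101/250 = 0.404. P(B) = 149/250 = 0.596.
Summing over the partition,
P(D) = P(D|A)·P(A) + P(D|B)·P(B)
      = 0.04·0.404 + 0.108·0.596
      = 0.01616 + 0.064368 = 0.080528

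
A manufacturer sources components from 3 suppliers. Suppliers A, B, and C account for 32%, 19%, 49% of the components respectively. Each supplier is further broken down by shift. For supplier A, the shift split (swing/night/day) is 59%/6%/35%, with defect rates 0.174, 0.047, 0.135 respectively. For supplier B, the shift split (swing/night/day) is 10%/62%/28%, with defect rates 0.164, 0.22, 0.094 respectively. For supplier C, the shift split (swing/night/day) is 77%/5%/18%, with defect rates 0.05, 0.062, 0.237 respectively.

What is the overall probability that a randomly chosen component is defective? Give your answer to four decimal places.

P(D|A) = 0.59·0.174 + 0.06·0.047 + 0.35·0.135 = 0.10266 + 0.00282 + 0.04725 = 0.15273
P(D|B) = 0.1·0.164 + 0.62·0.22 + 0.28·0.094 = 0.0164 + 0.1364 + 0.02632 = 0.17912
P(D|C) = 0.77·0.05 + 0.05·0.062 + 0.18·0.237 = 0.0385 + 0.0031 + 0.04266 = 0.08426
By total probability over the outer partition,
P(D) = 0.32·0.15273 + 0.19·0.17912 + 0.49·0.08426
      = 0.0488736 + 0.0340328 + 0.0412874 = 0.1241938

P(D) ≈ 0.1242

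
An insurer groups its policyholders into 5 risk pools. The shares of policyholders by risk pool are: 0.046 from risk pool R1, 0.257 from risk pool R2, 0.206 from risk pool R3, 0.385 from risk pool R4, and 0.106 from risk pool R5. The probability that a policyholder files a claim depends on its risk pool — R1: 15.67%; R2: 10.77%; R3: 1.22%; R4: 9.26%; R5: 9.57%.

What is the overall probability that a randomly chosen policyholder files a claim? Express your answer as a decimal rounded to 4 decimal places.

P(C) ≈ 0.0832

P(C) = P(C|R1)·P(R1) + P(C|R2)·P(R2) + P(C|R3)·P(R3) + P(C|R4)·P(R4) + P(C|R5)·P(R5)
      = 0.1567·0.046 + 0.1077·0.257 + 0.0122·0.206 + 0.0926·0.385 + 0.0957·0.106
      = 0.0072082 + 0.0276789 + 0.0025132 + 0.035651 + 0.0101442 = 0.0831955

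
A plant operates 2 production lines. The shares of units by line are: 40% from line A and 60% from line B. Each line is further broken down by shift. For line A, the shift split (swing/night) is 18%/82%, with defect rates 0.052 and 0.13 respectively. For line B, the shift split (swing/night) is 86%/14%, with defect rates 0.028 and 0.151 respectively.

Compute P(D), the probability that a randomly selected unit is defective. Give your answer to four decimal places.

0.0735

P(D|A) = 0.18·0.052 + 0.82·0.13 = 0.00936 + 0.1066 = 0.11596
P(D|B) = 0.86·0.028 + 0.14·0.151 = 0.02408 + 0.02114 = 0.04522
Then overall,
P(D) = 0.4·0.11596 + 0.6·0.04522
      = 0.046384 + 0.027132 = 0.073516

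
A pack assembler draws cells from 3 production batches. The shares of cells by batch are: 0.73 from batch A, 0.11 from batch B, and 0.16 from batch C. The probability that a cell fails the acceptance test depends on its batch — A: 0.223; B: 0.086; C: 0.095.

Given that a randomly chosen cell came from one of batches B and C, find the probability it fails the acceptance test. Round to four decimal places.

Let S = {B, C}.
P(S) = 0.11 + 0.16 = 0.27.
P(F ∩ S) = 0.086·0.11 + 0.095·0.16 = 0.00946 + 0.0152 = 0.02466.
P(F | S) = 0.02466 / 0.27 = 0.091333…

0.0913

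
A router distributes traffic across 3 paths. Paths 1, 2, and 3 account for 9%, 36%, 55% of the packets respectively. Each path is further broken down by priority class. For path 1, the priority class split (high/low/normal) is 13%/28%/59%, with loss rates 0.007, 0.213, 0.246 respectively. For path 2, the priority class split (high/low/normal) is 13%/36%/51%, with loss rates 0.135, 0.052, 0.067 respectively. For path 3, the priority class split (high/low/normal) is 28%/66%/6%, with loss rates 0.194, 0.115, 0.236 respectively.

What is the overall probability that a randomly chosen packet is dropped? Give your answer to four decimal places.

P(L|1) = 0.13·0.007 + 0.28·0.213 + 0.59·0.246 = 0.00091 + 0.05964 + 0.14514 = 0.20569
P(L|2) = 0.13·0.135 + 0.36·0.052 + 0.51·0.067 = 0.01755 + 0.01872 + 0.03417 = 0.07044
P(L|3) = 0.28·0.194 + 0.66·0.115 + 0.06·0.236 = 0.05432 + 0.0759 + 0.01416 = 0.14438
By total probability over the outer partition,
P(L) = 0.09·0.20569 + 0.36·0.07044 + 0.55·0.14438
      = 0.0185121 + 0.0253584 + 0.079409 = 0.1232795

0.1233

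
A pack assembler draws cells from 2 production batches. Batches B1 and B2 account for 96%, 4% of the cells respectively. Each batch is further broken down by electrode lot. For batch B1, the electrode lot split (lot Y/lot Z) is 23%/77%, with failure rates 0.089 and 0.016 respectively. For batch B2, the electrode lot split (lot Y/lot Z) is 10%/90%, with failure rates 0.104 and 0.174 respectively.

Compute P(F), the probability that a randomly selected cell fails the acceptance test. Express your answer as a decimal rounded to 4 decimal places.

P(F) ≈ 0.0382

P(F|B1) = 0.23·0.089 + 0.77·0.016 = 0.02047 + 0.01232 = 0.03279
P(F|B2) = 0.1·0.104 + 0.9·0.174 = 0.0104 + 0.1566 = 0.167
Then overall,
P(F) = 0.96·0.03279 + 0.04·0.167
      = 0.0314784 + 0.00668 = 0.0381584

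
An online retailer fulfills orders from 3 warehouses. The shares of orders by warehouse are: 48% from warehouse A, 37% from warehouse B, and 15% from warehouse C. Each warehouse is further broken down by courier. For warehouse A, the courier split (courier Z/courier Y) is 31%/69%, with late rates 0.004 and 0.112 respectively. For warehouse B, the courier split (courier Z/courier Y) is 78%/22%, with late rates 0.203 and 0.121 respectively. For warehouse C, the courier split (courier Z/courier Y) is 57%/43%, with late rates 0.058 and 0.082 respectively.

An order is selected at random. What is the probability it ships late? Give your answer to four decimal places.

P(L) ≈ 0.1164

P(L|A) = 0.31·0.004 + 0.69·0.112 = 0.00124 + 0.07728 = 0.07852
P(L|B) = 0.78·0.203 + 0.22·0.121 = 0.15834 + 0.02662 = 0.18496
P(L|C) = 0.57·0.058 + 0.43·0.082 = 0.03306 + 0.03526 = 0.06832
Then overall,
P(L) = 0.48·0.07852 + 0.37·0.18496 + 0.15·0.06832
      = 0.0376896 + 0.0684352 + 0.010248 = 0.1163728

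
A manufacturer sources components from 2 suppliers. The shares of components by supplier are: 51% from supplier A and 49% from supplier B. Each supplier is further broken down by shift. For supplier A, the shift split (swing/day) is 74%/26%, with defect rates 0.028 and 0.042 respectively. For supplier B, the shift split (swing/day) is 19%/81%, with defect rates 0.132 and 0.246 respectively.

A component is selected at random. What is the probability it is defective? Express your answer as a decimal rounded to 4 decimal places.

P(D|A) = 0.74·0.028 + 0.26·0.042 = 0.02072 + 0.01092 = 0.03164
P(D|B) = 0.19·0.132 + 0.81·0.246 = 0.02508 + 0.19926 = 0.22434
Then overall,
P(D) = 0.51·0.03164 + 0.49·0.22434
      = 0.0161364 + 0.1099266 = 0.126063

0.1261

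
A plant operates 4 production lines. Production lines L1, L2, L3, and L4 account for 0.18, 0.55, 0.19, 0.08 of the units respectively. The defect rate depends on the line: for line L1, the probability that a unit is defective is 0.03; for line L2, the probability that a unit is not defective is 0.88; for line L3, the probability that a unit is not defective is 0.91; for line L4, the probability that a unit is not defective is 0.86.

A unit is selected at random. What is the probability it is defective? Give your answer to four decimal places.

P(D|L2) = 1 − 0.88 = 0.12.
P(D|L3) = 1 − 0.91 = 0.09.
P(D|L4) = 1 − 0.86 = 0.14.
P(D) = P(D|L1)·P(L1) + P(D|L2)·P(L2) + P(D|L3)·P(L3) + P(D|L4)·P(L4)
      = 0.03·0.18 + 0.12·0.55 + 0.09·0.19 + 0.14·0.08
      = 0.0054 + 0.066 + 0.0171 + 0.0112 = 0.0997

0.0997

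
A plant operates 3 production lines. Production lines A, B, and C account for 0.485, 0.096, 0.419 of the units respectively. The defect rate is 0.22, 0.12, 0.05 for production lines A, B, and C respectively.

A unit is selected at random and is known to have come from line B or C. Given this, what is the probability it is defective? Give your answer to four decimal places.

P(D|S) ≈ 0.0630

Let S = {B, C}.
P(S) = 0.096 + 0.419 = 0.515.
P(D ∩ S) = 0.12·0.096 + 0.05·0.419 = 0.01152 + 0.02095 = 0.03247.
P(D | S) = 0.03247 / 0.515 = 0.063049…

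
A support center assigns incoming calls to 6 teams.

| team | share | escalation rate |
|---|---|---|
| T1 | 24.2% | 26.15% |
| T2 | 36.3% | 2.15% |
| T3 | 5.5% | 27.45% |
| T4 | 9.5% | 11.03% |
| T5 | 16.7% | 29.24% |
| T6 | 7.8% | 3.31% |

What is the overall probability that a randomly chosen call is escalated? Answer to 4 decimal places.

Summing over the partition,
P(E) = P(E|T1)·P(T1) + P(E|T2)·P(T2) + P(E|T3)·P(T3) + P(E|T4)·P(T4) + P(E|T5)·P(T5) + P(E|T6)·P(T6)
      = 0.2615·0.242 + 0.0215·0.363 + 0.2745·0.055 + 0.1103·0.095 + 0.2924·0.167 + 0.0331·0.078
      = 0.063283 + 0.0078045 + 0.0150975 + 0.0104785 + 0.0488308 + 0.0025818 = 0.1480761

P(E) ≈ 0.1481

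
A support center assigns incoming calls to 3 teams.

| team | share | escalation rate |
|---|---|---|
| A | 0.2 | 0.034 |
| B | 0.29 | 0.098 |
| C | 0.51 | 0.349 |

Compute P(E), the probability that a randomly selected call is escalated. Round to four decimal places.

By the law of total probability,
P(E) = P(E|A)·P(A) + P(E|B)·P(B) + P(E|C)·P(C)
      = 0.034·0.2 + 0.098·0.29 + 0.349·0.51
      = 0.0068 + 0.02842 + 0.17799 = 0.21321

P(E) ≈ 0.2132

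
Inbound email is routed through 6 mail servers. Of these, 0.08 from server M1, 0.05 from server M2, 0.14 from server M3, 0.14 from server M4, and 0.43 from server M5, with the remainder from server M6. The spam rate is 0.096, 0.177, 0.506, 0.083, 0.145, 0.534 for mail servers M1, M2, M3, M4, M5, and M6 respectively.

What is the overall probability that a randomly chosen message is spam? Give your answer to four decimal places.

0.2468

P(M6) = 1 − (0.08 + 0.05 + 0.14 + 0.14 + 0.43) = 0.16.
P(S) = P(S|M1)·P(M1) + P(S|M2)·P(M2) + P(S|M3)·P(M3) + P(S|M4)·P(M4) + P(S|M5)·P(M5) + P(S|M6)·P(M6)
      = 0.096·0.08 + 0.177·0.05 + 0.506·0.14 + 0.083·0.14 + 0.145·0.43 + 0.534·0.16
      = 0.00768 + 0.00885 + 0.07084 + 0.01162 + 0.06235 + 0.08544 = 0.24678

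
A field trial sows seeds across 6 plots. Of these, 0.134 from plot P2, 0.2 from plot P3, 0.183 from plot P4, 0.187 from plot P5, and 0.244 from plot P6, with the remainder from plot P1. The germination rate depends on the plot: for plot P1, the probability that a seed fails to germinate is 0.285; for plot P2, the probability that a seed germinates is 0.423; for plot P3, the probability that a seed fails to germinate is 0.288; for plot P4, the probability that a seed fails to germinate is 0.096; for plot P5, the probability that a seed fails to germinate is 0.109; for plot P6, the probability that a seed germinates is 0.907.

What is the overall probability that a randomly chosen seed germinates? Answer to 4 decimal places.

0.7896

P(P1) = 1 − (0.134 + 0.2 + 0.183 + 0.187 + 0.244) = 0.052.
P(G|P1) = 1 − 0.285 = 0.715.
P(G|P3) = 1 − 0.288 = 0.712.
P(G|P4) = 1 − 0.096 = 0.904.
P(G|P5) = 1 − 0.109 = 0.891.
Using total probability over the partition,
P(G) = P(G|P1)·P(P1) + P(G|P2)·P(P2) + P(G|P3)·P(P3) + P(G|P4)·P(P4) + P(G|P5)·P(P5) + P(G|P6)·P(P6)
      = 0.715·0.052 + 0.423·0.134 + 0.712·0.2 + 0.904·0.183 + 0.891·0.187 + 0.907·0.244
      = 0.03718 + 0.056682 + 0.1424 + 0.165432 + 0.166617 + 0.221308 = 0.789619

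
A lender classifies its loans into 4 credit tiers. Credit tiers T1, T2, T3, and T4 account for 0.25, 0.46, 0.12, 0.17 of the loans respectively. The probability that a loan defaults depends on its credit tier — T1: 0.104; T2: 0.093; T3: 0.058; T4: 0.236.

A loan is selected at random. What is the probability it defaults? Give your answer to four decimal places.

P(D) ≈ 0.1159

P(D) = P(D|T1)·P(T1) + P(D|T2)·P(T2) + P(D|T3)·P(T3) + P(D|T4)·P(T4)
      = 0.104·0.25 + 0.093·0.46 + 0.058·0.12 + 0.236·0.17
      = 0.026 + 0.04278 + 0.00696 + 0.04012 = 0.11586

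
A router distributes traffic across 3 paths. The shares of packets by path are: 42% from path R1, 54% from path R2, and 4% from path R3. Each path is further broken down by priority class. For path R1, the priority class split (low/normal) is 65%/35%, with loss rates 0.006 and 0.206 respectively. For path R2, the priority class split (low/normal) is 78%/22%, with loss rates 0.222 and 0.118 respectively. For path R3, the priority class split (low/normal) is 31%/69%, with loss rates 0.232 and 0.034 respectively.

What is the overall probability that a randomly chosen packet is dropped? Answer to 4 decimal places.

0.1433

P(L|R1) = 0.65·0.006 + 0.35·0.206 = 0.0039 + 0.0721 = 0.076
P(L|R2) = 0.78·0.222 + 0.22·0.118 = 0.17316 + 0.02596 = 0.19912
P(L|R3) = 0.31·0.232 + 0.69·0.034 = 0.07192 + 0.02346 = 0.09538
Then overall,
P(L) = 0.42·0.076 + 0.54·0.19912 + 0.04·0.09538
      = 0.03192 + 0.1075248 + 0.0038152 = 0.14326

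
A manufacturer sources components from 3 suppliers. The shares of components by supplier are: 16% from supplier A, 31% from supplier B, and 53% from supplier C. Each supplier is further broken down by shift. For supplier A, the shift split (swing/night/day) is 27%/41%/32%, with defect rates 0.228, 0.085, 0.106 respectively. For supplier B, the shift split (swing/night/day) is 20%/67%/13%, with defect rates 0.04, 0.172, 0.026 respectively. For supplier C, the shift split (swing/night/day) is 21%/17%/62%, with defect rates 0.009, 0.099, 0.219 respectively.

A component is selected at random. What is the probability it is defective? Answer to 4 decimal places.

0.1420

P(D|A) = 0.27·0.228 + 0.41·0.085 + 0.32·0.106 = 0.06156 + 0.03485 + 0.03392 = 0.13033
P(D|B) = 0.2·0.04 + 0.67·0.172 + 0.13·0.026 = 0.008 + 0.11524 + 0.00338 = 0.12662
P(D|C) = 0.21·0.009 + 0.17·0.099 + 0.62·0.219 = 0.00189 + 0.01683 + 0.13578 = 0.1545
Then overall,
P(D) = 0.16·0.13033 + 0.31·0.12662 + 0.53·0.1545
      = 0.0208528 + 0.0392522 + 0.081885 = 0.14199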